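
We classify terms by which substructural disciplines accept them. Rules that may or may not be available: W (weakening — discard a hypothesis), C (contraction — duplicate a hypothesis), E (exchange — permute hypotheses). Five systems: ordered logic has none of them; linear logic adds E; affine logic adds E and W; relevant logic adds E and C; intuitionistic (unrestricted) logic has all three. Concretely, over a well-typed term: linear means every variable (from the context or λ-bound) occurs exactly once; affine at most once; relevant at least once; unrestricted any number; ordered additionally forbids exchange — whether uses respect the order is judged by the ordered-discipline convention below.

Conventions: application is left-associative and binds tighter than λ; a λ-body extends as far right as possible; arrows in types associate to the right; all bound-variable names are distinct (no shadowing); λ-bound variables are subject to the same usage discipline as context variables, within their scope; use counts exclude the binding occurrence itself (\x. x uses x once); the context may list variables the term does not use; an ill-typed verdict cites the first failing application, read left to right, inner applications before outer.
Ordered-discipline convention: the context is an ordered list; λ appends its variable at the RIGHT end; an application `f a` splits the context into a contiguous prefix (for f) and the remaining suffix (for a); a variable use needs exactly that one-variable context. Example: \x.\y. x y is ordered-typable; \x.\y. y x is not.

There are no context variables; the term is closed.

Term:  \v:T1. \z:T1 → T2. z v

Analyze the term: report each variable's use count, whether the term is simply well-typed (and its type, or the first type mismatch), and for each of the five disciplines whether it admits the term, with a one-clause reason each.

use counts: v (λ-bound)=1, z (λ-bound)=1
left-to-right use order: z, v
typing: ✓ — T1 → (T1 → T2) → T2
ordered: ✗, needs exchange: uses follow z, v
linear: ✓, exactly-once usage across v, z
affine: ✓, no duplicate uses among v, z
relevant: ✓, v, z: all used, weakening unneeded
unrestricted: ✓, simply typable at T1 → (T1 → T2) → T2; W, C, E all held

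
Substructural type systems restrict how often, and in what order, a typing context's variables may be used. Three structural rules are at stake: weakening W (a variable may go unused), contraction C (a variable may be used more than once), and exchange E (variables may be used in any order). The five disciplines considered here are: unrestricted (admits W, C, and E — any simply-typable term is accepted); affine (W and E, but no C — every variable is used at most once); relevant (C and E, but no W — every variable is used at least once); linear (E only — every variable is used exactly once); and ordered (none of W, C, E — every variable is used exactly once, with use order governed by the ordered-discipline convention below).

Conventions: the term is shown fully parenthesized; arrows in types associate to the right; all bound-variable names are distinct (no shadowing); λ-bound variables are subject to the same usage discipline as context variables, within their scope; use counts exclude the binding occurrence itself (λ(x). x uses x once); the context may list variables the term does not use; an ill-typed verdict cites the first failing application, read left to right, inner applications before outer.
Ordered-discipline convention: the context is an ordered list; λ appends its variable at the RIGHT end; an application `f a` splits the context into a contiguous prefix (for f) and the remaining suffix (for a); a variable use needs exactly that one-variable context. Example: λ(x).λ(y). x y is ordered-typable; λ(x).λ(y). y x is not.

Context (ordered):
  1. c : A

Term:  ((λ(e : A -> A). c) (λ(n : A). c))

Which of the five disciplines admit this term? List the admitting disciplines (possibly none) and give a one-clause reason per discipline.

admitted in: unrestricted
usage: c ×2; e [bound] ×0; n [bound] ×0
left-to-right use order: c, c
typing: well-typed at A
ordered: ✗ — c ×2 used more than once (contraction); needs weakening: e, n unused
linear: ✗ — c ×2 used more than once (contraction); needs weakening: e, n unused
affine: ✗ — c ×2 used more than once (contraction)
relevant: ✗ — needs weakening: e, n unused
unrestricted: ✓ — well-typed at A; no restrictions here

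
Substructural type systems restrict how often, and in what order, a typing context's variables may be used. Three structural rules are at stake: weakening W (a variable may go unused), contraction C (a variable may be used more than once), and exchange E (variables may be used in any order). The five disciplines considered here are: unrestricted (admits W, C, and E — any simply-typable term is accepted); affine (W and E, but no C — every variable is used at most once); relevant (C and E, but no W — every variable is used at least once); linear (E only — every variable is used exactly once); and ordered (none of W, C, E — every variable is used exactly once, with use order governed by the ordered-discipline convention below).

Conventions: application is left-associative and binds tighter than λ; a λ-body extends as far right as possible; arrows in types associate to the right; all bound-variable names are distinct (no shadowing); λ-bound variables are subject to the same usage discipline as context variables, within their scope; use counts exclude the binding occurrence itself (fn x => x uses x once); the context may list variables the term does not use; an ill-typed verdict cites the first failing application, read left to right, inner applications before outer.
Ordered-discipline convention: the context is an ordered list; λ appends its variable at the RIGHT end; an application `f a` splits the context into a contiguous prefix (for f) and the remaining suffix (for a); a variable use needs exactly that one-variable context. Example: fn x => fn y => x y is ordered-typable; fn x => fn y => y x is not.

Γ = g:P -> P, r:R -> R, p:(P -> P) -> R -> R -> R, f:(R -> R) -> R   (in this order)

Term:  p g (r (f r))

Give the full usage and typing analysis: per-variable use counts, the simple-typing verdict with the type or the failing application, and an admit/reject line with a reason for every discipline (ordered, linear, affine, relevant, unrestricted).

counts: g: 1, r: 2, p: 1, f: 1
left-to-right use order: p, g, r, f, r
typing: ✓ — R -> R
ordered ✗ (r ×2 used more than once (contraction))
linear ✗ (r ×2 used more than once (contraction))
affine ✗ (r ×2 used more than once (contraction))
relevant ✓ (none of g, r, p, f goes unused)
unrestricted ✓ (simply typable at R -> R; W, C, E all held)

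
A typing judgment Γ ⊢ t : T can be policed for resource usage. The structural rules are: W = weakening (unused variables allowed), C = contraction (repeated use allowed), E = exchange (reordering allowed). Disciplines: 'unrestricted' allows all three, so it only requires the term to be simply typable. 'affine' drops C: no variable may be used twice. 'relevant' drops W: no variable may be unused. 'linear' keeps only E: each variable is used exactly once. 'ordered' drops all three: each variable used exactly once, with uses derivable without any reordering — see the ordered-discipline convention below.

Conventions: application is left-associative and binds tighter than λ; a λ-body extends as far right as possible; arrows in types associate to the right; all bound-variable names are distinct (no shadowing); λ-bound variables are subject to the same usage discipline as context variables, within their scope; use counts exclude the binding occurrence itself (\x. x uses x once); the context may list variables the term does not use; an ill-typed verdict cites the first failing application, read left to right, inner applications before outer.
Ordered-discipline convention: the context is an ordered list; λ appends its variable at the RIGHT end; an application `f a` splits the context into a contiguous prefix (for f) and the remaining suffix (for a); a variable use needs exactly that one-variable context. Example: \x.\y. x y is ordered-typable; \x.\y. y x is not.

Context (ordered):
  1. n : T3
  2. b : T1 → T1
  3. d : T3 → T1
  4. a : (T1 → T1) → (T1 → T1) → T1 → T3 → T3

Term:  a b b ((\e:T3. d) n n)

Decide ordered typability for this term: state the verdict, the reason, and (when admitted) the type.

no — repeated use of n ×2, b ×2; needs weakening: e unused
use counts: n ×2, b ×2, d ×1, a ×1, e (λ-bound) ×0
use order (left to right): a, b, b, d, n, n
typing: the term checks, with type T3 → T3
all disciplines: ordered ✗; linear ✗; affine ✗; relevant ✗; unrestricted ✓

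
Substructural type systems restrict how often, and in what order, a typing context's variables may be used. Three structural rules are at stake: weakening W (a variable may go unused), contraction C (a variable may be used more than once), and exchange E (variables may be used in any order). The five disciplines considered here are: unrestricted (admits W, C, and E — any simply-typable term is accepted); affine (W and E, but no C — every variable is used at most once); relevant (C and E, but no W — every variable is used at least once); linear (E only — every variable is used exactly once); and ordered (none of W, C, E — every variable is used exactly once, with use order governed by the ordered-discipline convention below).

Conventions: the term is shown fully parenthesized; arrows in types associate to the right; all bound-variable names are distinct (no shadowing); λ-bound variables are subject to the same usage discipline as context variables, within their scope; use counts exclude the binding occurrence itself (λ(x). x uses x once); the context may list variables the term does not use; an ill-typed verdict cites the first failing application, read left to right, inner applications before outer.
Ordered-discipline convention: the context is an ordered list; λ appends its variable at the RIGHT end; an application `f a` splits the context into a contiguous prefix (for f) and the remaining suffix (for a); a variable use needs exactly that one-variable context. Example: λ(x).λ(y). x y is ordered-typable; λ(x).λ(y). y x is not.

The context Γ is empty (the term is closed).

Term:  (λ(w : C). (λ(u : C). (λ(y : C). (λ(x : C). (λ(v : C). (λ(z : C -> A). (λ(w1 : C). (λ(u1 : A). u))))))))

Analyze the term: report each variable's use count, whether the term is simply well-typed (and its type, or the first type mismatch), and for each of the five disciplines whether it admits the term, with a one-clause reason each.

counts: w [bound] ×0; u [bound] ×1; y [bound] ×0; x [bound] ×0; v [bound] ×0; z [bound] ×0; w1 [bound] ×0; u1 [bound] ×0
use order (left to right): u
typing: the term checks, with type C -> C -> C -> C -> C -> (C -> A) -> C -> A -> C
ordered: ✗ — unused: w, y, x, v, z, w1, u1 — weakening required
linear: ✗ — unused: w, y, x, v, z, w1, u1 — weakening required
affine: ✓ — w, u, y, x, v, z, w1, u1: no repeats, contraction unneeded
relevant: ✗ — unused: w, y, x, v, z, w1, u1 — weakening required
unrestricted: ✓ — well-typed at C -> C -> C -> C -> C -> (C -> A) -> C -> A -> C; no restrictions here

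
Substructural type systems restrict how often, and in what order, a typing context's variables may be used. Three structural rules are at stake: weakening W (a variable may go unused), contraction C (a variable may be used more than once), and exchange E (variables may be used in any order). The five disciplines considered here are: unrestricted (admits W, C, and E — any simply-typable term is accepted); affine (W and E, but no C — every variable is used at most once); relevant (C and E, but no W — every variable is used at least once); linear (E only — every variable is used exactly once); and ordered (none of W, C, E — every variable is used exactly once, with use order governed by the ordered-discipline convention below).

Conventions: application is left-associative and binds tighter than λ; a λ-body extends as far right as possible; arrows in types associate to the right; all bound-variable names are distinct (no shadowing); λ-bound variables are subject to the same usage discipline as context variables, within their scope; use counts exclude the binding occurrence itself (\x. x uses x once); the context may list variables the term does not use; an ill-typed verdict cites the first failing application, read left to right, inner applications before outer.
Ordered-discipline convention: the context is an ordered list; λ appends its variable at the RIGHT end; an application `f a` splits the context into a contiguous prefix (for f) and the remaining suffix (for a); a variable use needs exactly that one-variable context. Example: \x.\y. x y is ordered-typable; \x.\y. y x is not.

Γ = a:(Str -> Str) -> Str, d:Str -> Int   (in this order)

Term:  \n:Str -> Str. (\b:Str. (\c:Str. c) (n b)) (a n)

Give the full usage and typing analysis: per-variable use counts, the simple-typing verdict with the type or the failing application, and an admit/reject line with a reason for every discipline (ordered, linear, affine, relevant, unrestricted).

counts: a=1, d=0, n [bound]=2, b [bound]=1, c [bound]=1
order of uses: c, n, b, a, n
typing: ✓ — (Str -> Str) -> Str
ordered ✗ (uses contraction: n ×2; unused: d — weakening required)
linear ✗ (uses contraction: n ×2; unused: d — weakening required)
affine ✗ (uses contraction: n ×2)
relevant ✗ (unused: d — weakening required)
unrestricted ✓ (simply typable at (Str -> Str) -> Str; W, C, E all held)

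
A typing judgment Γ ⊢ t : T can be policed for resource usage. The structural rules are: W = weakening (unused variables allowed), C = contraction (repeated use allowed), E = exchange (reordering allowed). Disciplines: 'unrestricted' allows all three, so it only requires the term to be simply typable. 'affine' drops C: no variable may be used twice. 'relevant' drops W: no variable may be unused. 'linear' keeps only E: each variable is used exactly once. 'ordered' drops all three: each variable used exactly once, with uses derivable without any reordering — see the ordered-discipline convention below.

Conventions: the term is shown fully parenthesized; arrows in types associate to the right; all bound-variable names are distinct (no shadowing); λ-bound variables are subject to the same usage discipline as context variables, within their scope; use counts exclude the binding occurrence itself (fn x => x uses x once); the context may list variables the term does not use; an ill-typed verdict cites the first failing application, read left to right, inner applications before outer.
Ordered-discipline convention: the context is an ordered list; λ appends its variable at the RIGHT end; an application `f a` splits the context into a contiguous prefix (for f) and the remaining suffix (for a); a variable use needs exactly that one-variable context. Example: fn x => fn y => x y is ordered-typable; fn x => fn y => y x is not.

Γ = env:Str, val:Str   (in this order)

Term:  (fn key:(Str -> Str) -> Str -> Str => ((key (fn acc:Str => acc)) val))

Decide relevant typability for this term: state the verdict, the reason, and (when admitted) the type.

no — env left unused
variable uses: env=0; val=1; key (λ-bound)=1; acc (λ-bound)=1
uses in reading order: key, acc, val
typing: ✓ — ((Str -> Str) -> Str -> Str) -> Str
summary: ordered ✗, linear ✗, affine ✓, relevant ✗, unrestricted ✓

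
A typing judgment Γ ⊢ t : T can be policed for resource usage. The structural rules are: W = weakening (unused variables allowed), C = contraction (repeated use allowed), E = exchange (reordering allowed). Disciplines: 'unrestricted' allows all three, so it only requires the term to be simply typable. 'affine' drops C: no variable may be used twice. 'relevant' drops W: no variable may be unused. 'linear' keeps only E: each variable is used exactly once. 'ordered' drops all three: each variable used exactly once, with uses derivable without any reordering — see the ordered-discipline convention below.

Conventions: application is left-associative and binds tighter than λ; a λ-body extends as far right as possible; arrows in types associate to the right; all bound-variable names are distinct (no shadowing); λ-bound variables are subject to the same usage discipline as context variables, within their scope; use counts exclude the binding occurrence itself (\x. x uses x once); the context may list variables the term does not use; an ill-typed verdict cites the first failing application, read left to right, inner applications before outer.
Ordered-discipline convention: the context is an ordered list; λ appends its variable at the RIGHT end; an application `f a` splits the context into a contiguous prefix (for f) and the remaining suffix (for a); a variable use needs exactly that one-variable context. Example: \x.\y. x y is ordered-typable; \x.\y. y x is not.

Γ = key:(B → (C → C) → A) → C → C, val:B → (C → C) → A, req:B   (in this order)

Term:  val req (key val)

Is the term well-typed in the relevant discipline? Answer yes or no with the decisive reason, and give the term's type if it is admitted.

yes — key, val, req: all used, weakening unneeded; term : A
counts: key ×1; val ×2; req ×1
order of uses: val, req, key, val
typing: well-typed — term : A
across the five disciplines: ordered ✗; linear ✗; affine ✗; relevant ✓; unrestricted ✓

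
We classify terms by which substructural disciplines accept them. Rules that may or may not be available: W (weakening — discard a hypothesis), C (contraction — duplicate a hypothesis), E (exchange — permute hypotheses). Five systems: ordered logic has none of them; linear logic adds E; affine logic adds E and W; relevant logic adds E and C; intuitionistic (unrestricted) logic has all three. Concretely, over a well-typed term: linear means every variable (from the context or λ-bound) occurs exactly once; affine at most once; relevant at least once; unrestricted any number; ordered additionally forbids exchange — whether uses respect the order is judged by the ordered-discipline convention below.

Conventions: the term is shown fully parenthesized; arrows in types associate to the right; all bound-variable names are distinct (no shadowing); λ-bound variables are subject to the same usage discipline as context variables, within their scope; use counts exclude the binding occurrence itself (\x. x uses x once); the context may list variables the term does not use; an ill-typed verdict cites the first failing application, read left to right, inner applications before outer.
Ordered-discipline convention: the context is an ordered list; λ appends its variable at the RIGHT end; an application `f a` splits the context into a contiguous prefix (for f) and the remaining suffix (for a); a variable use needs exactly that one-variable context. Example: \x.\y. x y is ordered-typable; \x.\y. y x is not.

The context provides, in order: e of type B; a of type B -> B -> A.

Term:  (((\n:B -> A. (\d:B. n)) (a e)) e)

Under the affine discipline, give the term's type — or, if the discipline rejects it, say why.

not well-typed under affine — uses contraction: e ×2
usage: e: 2×; a: 1×; n (bound): 1×; d (bound): 0×
left-to-right use order: n, a, e, e
typing: the term checks, with type B -> A
all disciplines: ordered ✗; linear ✗; affine ✗; relevant ✗; unrestricted ✓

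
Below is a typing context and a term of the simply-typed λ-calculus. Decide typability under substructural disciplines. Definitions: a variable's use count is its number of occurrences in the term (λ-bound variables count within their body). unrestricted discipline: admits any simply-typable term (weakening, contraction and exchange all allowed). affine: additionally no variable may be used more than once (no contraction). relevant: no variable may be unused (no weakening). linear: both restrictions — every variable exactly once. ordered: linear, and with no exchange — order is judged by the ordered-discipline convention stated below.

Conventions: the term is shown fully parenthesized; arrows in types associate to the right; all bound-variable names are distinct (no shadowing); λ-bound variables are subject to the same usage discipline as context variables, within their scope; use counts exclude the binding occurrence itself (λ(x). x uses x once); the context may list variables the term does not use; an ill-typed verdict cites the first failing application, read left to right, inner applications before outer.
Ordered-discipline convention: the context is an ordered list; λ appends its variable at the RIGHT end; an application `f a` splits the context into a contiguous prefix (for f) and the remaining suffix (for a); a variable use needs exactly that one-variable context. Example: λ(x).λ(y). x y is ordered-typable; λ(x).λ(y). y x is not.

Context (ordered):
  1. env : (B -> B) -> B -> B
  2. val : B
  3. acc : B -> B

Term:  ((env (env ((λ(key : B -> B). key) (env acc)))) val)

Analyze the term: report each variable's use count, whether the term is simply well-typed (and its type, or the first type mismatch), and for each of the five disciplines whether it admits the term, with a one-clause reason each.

variable uses: env=3; val=1; acc=1; key [bound]=1
order of uses: env, env, key, env, acc, val
typing: the term checks, with type B
ordered ✗ (uses contraction: env ×3)
linear ✗ (uses contraction: env ×3)
affine ✗ (uses contraction: env ×3)
relevant ✓ (at least one use each (env, val, acc, key))
unrestricted ✓ (typability at B is all that's needed)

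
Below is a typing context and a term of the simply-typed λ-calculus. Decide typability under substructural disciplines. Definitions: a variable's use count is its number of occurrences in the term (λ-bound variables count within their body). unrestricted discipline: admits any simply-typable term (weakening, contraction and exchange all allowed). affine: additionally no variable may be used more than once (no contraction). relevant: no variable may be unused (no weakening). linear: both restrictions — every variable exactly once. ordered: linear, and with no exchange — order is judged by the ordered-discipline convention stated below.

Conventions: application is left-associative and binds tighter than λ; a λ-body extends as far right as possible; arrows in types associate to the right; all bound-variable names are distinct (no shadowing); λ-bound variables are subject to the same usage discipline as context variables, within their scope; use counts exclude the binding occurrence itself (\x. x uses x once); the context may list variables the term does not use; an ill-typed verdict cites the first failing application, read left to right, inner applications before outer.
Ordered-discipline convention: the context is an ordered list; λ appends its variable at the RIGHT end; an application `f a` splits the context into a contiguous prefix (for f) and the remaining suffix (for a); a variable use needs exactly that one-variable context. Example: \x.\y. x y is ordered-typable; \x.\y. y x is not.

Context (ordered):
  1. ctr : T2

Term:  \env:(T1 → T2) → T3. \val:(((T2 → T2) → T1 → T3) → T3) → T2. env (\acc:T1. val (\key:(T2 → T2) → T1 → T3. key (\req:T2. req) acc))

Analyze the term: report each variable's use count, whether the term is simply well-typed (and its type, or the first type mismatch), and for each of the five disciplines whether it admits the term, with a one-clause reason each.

use counts: ctr=0; env (λ-bound)=1; val (λ-bound)=1; acc (λ-bound)=1; key (λ-bound)=1; req (λ-bound)=1
use order (left to right): env, val, key, req, acc
typing: well-typed at ((T1 → T2) → T3) → ((((T2 → T2) → T1 → T3) → T3) → T2) → T3
ordered: ✗ — ctr left unused
linear: ✗ — ctr left unused
affine: ✓ — none of ctr, env, val, acc, key, req used more than once
relevant: ✗ — ctr left unused
unrestricted: ✓ — simply typable at ((T1 → T2) → T3) → ((((T2 → T2) → T1 → T3) → T3) → T2) → T3; W, C, E all held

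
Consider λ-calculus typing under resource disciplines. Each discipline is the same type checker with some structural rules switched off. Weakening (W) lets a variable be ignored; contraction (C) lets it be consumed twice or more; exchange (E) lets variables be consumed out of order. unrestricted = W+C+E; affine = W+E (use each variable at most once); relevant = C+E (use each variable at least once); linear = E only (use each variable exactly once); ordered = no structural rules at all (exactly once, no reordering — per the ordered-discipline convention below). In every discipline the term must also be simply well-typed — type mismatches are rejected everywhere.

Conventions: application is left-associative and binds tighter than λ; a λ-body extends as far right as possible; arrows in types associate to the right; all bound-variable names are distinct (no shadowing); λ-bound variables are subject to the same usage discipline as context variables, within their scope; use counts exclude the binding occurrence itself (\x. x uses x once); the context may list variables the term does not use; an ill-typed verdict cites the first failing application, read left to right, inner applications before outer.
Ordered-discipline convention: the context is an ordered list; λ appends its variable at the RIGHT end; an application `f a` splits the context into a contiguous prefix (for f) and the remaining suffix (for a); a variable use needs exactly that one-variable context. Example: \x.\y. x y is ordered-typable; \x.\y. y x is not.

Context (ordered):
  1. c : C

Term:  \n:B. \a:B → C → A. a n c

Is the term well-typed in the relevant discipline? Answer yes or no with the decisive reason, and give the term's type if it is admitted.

yes — none of c, n, a goes unused; term : B → (B → C → A) → A
use counts: c: 1; n [bound]: 1; a [bound]: 1
order of uses: a, n, c
typing: ✓ — B → (B → C → A) → A
all disciplines: ordered ✗ · linear ✓ · affine ✓ · relevant ✓ · unrestricted ✓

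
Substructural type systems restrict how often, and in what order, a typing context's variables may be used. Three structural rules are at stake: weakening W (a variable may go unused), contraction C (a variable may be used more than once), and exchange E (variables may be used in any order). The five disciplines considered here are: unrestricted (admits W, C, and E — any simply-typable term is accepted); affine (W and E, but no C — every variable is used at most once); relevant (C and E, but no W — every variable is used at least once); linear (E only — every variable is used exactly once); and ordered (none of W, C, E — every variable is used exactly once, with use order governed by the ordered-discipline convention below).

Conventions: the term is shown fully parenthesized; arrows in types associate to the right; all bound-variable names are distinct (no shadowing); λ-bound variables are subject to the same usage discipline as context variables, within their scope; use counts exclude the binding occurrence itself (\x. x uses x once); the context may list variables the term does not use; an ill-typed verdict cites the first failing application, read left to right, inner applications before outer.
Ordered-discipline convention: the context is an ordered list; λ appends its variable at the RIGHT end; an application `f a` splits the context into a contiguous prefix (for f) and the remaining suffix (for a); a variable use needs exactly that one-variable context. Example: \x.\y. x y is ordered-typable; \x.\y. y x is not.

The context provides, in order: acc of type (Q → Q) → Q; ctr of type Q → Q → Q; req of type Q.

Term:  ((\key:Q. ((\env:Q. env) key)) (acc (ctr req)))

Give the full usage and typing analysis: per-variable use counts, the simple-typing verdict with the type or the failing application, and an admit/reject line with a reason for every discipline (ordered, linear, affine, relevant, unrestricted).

counts: acc: 1×, ctr: 1×, req: 1×, key [bound]: 1×, env [bound]: 1×
use order (left to right): env, key, acc, ctr, req
typing: ✓ — Q
ordered ✓ (one use each (acc, ctr, req, key, env); ordered split holds)
linear ✓ (exactly-once usage across acc, ctr, req, key, env)
affine ✓ (at most one use each (acc, ctr, req, key, env))
relevant ✓ (at least one use each (acc, ctr, req, key, env))
unrestricted ✓ (type-checks (Q) and nothing is barred)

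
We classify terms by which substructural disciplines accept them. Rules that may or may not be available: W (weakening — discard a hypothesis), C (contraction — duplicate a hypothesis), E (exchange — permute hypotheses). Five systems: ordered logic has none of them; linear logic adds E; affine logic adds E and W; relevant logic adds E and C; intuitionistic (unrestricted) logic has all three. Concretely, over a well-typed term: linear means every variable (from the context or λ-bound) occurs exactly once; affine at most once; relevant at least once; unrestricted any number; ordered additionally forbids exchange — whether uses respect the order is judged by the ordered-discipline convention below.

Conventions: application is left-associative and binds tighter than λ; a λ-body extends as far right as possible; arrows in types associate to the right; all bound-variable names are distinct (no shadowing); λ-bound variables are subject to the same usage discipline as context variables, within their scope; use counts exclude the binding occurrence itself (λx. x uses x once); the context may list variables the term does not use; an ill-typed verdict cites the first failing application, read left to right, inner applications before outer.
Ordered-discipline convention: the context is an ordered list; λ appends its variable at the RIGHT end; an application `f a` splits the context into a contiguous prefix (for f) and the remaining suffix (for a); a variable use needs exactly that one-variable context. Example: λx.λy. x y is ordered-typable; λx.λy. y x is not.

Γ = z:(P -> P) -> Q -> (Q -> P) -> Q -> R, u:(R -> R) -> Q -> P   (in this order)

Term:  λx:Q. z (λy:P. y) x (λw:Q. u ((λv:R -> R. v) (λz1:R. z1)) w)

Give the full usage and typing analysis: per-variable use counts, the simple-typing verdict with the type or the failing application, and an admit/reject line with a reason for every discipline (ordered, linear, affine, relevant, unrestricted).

counts: z=1; u=1; x (λ-bound)=1; y (λ-bound)=1; w (λ-bound)=1; v (λ-bound)=1; z1 (λ-bound)=1
uses in reading order: z, y, x, u, v, z1, w
typing: well-typed — term : Q -> Q -> R
ordered: ✗, needs exchange: uses follow z, y, x, u, v, z1, w
linear: ✓, z, u, x, y, w, v, z1: one use apiece
affine: ✓, none of z, u, x, y, w, v, z1 used more than once
relevant: ✓, at least one use each (z, u, x, y, w, v, z1)
unrestricted: ✓, type-checks (Q -> Q -> R) and nothing is barred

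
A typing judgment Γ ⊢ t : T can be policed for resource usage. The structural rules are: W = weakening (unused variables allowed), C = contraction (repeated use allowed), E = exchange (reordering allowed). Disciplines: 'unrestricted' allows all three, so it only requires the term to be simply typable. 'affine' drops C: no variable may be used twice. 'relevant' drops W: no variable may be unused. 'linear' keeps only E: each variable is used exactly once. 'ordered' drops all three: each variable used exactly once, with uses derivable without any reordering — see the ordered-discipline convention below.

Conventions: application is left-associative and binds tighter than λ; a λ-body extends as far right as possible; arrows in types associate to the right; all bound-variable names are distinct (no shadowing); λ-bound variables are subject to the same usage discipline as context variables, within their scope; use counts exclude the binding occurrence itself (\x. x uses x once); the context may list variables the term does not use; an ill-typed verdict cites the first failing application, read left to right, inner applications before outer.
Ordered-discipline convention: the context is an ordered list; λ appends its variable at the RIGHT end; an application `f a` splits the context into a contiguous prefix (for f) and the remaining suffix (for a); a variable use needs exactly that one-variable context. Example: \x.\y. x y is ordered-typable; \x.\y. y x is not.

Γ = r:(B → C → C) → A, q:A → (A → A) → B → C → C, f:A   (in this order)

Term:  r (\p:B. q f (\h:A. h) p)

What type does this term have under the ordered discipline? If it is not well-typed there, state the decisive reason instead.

term : A
counts: r: 1×, q: 1×, f: 1×, p (λ-bound): 1×, h (λ-bound): 1×
left-to-right use order: r, q, f, h, p
typing: well-typed — term : A
all disciplines: ordered ✓, linear ✓, affine ✓, relevant ✓, unrestricted ✓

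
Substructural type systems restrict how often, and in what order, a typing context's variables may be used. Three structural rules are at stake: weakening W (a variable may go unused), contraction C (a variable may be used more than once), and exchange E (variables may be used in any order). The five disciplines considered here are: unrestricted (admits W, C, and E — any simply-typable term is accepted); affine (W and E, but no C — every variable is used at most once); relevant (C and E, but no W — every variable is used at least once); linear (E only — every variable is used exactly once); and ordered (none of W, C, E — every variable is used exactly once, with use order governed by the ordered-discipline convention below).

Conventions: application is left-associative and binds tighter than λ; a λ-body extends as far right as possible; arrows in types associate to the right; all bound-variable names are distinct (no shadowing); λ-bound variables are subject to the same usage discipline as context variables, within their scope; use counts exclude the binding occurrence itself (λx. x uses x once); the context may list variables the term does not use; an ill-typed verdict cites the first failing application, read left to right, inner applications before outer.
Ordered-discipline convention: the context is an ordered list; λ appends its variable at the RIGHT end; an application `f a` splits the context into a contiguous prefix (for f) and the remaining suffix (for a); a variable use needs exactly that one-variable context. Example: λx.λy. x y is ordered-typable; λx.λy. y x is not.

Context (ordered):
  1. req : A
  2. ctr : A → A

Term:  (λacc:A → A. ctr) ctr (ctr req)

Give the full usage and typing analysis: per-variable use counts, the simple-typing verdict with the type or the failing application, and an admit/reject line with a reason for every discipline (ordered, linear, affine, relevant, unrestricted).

counts: req: 1×, ctr: 3×, acc (bound): 0×
left-to-right use order: ctr, ctr, ctr, req
typing: well-typed at A
ordered ✗ (ctr ×3 used more than once (contraction); needs weakening: acc unused)
linear ✗ (ctr ×3 used more than once (contraction); needs weakening: acc unused)
affine ✗ (ctr ×3 used more than once (contraction))
relevant ✗ (needs weakening: acc unused)
unrestricted ✓ (typability at A is all that's needed)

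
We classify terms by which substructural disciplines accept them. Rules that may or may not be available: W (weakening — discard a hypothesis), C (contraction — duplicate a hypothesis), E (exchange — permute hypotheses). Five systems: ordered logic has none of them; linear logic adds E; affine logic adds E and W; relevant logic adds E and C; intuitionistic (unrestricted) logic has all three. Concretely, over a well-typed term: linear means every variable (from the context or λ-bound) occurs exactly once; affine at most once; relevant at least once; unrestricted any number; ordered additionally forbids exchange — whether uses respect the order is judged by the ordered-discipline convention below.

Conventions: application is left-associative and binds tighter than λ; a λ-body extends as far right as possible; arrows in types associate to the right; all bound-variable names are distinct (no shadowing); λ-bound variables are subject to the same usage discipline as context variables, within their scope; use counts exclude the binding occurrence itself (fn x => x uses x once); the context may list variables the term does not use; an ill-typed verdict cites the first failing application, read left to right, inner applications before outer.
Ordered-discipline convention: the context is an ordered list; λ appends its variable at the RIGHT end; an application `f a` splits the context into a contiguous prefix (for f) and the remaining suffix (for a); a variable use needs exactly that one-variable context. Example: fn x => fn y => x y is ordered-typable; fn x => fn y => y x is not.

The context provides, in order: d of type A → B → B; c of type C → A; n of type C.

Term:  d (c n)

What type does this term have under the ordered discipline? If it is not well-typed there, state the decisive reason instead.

term : B → B
variable uses: d ×1; c ×1; n ×1
order of uses: d, c, n
typing: well-typed at B → B
summary: ordered ✓ | linear ✓ | affine ✓ | relevant ✓ | unrestricted ✓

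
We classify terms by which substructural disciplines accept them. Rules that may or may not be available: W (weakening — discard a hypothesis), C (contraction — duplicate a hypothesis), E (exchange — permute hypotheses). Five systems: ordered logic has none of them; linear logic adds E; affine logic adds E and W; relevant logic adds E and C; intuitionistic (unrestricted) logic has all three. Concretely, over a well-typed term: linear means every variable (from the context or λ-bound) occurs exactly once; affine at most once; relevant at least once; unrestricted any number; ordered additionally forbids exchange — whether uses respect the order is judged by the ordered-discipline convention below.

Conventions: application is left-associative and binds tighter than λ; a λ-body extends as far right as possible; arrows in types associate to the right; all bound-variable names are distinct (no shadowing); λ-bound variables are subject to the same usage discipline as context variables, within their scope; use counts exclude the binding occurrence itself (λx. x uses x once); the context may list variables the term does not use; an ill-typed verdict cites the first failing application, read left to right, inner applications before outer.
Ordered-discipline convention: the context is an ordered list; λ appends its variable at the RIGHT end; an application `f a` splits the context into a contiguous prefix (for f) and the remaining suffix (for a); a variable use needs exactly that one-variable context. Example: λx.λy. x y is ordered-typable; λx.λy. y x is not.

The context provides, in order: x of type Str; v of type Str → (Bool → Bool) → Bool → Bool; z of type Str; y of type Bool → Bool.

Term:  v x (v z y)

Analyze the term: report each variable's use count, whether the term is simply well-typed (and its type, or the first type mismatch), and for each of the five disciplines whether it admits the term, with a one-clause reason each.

variable uses: x=1; v=2; z=1; y=1
uses in reading order: v, x, v, z, y
typing: well-typed — term : Bool → Bool
ordered ✗ (needs contraction — v ×2)
linear ✗ (needs contraction — v ×2)
affine ✗ (needs contraction — v ×2)
relevant ✓ (at least one use each (x, v, z, y))
unrestricted ✓ (typability at Bool → Bool is all that's needed)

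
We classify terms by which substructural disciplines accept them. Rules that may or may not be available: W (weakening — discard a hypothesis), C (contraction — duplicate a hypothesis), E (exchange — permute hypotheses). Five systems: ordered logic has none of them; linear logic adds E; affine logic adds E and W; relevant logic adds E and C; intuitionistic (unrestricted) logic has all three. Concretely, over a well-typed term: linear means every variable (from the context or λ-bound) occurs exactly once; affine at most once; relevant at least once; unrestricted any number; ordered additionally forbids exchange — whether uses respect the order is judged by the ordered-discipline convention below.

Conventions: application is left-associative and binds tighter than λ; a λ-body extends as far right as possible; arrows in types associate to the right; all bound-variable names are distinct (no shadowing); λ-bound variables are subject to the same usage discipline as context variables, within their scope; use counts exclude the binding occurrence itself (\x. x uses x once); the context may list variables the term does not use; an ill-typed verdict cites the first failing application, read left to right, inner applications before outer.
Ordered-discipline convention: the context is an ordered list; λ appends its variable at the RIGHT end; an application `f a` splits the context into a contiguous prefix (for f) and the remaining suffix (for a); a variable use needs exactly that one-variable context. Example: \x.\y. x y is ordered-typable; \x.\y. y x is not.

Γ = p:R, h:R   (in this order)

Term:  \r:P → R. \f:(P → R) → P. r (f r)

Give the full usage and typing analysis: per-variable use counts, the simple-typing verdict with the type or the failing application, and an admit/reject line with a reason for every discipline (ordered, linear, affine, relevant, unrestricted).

counts: p: 0×; h: 0×; r [bound]: 2×; f [bound]: 1×
order of uses: r, f, r
typing: the term checks, with type (P → R) → ((P → R) → P) → R
ordered: ✗ — needs contraction — r ×2; unused: p, h — weakening required
linear: ✗ — needs contraction — r ×2; unused: p, h — weakening required
affine: ✗ — needs contraction — r ×2
relevant: ✗ — unused: p, h — weakening required
unrestricted: ✓ — typability at (P → R) → ((P → R) → P) → R is all that's needed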